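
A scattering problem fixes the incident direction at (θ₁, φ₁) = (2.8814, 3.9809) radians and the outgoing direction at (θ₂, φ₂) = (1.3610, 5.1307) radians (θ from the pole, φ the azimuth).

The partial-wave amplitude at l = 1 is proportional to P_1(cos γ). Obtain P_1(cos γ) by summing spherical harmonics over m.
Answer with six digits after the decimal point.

-0.098419

Expand P_1 via completeness: Σ_{m} conj(Y_{1,m}) at Ω₁ times Y_{1,m} at Ω₂ —
  m=-1: Y*=(-0.059373, -0.066146)  Y=(0.137269, 0.308782)  product (0.012275, -0.027413)
  m=+0: Y*=(-0.472156, -0.000000)  Y=(0.101757, 0.000000)  product (-0.048045, -0.000000)
  m=+1: Y*=(0.059373, -0.066146)  Y=(-0.137269, 0.308782)  product (0.012275, 0.027413)
Σ over m = (-0.023496, 0.000000); ×(4π/3) → (-0.098419, 0.000000). Real part: -0.098419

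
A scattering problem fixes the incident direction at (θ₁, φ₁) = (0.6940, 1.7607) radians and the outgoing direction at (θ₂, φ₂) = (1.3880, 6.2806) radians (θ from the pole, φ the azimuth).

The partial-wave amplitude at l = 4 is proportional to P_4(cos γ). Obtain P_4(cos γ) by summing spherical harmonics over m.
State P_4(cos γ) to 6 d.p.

Summing Y*_{l m}(θ₁,φ₁)·Y_{l m}(θ₂,φ₂) over m ∈ [−4, 4]; prefactor 4π/(2·4+1) = 1.396263:
  term(m=-4) = +0.022003+0.021333i   from Y*(Ω₁)=+0.053706+0.051006i, Y(Ω₂)=+0.413748+0.004279i
  term(m=-3) = +0.029735-0.045637i   from Y*(Ω₁)=+0.135802-0.212005i, Y(Ω₂)=+0.216338+0.001678i
  term(m=-2) = +0.098912+0.040079i   from Y*(Ω₁)=-0.398627-0.159128i, Y(Ω₂)=-0.248645-0.001286i
  term(m=-1) = +0.011838-0.060737i   from Y*(Ω₁)=-0.049889+0.259539i, Y(Ω₂)=-0.234134-0.000605i
  term(m=+0) = -0.057412-0.000000i   from Y*(Ω₁)=-0.265142-0.000000i, Y(Ω₂)=+0.216532+0.000000i
  term(m=+1) = +0.011838+0.060737i   from Y*(Ω₁)=+0.049889+0.259539i, Y(Ω₂)=+0.234134-0.000605i
  term(m=+2) = +0.098912-0.040079i   from Y*(Ω₁)=-0.398627+0.159128i, Y(Ω₂)=-0.248645+0.001286i
  term(m=+3) = +0.029735+0.045637i   from Y*(Ω₁)=-0.135802-0.212005i, Y(Ω₂)=-0.216338+0.001678i
  term(m=+4) = +0.022003-0.021333i   from Y*(Ω₁)=+0.053706-0.051006i, Y(Ω₂)=+0.413748-0.004279i
Accumulated sum +0.267562-0.000000i; after 4π/(2l+1) scaling, +0.373588-0.000000i ⇒ P_4 = 0.373588

0.373588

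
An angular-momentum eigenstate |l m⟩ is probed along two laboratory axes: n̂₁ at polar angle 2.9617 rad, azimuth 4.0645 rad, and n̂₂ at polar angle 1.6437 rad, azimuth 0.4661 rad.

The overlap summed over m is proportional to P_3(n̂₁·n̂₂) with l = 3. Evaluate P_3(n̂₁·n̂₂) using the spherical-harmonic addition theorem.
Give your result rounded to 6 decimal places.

0.131000

Addition theorem: P_3(cos γ) = (4π/7) Σ_m Y*_{lm}(Ω₁) Y_{lm}(Ω₂), m = −3…3:
  term(m=-3) = -0.00020 - 0.00097j   from Y*(Ω₁)=0.00223 - 0.00087j, Y(Ω₂)=0.07104 - 0.40777j
  term(m=-2) = 0.00146 + 0.00189j   from Y*(Ω₁)=0.00874 - 0.03098j, Y(Ω₂)=-0.04414 + 0.05945j
  term(m=-1) = 0.06253 + 0.03073j   from Y*(Ω₁)=-0.13400 - 0.17705j, Y(Ω₂)=-0.28030 + 0.14101j
  term(m=+0) = -0.05460 + 0.00000j   from Y*(Ω₁)=-0.67554 + 0.00000j, Y(Ω₂)=0.08082 + 0.00000j
  term(m=+1) = 0.06253 - 0.03073j   from Y*(Ω₁)=0.13400 - 0.17705j, Y(Ω₂)=0.28030 + 0.14101j
  term(m=+2) = 0.00146 - 0.00189j   from Y*(Ω₁)=0.00874 + 0.03098j, Y(Ω₂)=-0.04414 - 0.05945j
  term(m=+3) = -0.00020 + 0.00097j   from Y*(Ω₁)=-0.00223 - 0.00087j, Y(Ω₂)=-0.07104 - 0.40777j
Total Σ_m = 0.07297 + 0.00000j. Multiply by 1.795196: 0.13100 + 0.00000j. P_3(cos γ) = 0.131000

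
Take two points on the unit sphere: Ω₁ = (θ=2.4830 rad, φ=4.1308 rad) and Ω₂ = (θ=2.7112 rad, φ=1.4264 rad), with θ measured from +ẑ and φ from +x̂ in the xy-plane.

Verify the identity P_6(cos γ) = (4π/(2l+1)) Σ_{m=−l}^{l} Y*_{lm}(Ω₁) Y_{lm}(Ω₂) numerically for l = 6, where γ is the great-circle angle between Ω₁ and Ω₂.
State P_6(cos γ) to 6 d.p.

Term-by-term m-sum for l=6 (normalisation 4π/13 = 0.966644):
  [-6]  conj(Y_{6,-6})(Ω₁) = 0.02386 - 0.00865j ; Y_{6,-6}(Ω₂) = -0.00165 - 0.00194j ; Δ = -0.00006 - 0.00003j
  [-5]  conj(Y_{6,-5})(Ω₁) = 0.02631 - 0.11054j ; Y_{6,-5}(Ω₂) = -0.01271 + 0.01443j ; Δ = 0.00126 + 0.00178j
  [-4]  conj(Y_{6,-4})(Ω₁) = -0.20180 - 0.21422j ; Y_{6,-4}(Ω₂) = 0.07323 + 0.04773j ; Δ = -0.00455 - 0.02532j
  [-3]  conj(Y_{6,-3})(Ω₁) = -0.45126 + 0.07931j ; Y_{6,-3}(Ω₂) = 0.10983 - 0.23747j ; Δ = -0.03073 + 0.11587j
  [-2]  conj(Y_{6,-2})(Ω₁) = -0.12821 + 0.29691j ; Y_{6,-2}(Ω₂) = -0.46980 - 0.13958j ; Δ = 0.10167 - 0.12159j
  [-1]  conj(Y_{6,-1})(Ω₁) = -0.09358 - 0.14234j ; Y_{6,-1}(Ω₂) = -0.06144 + 0.42251j ; Δ = 0.06589 - 0.03079j
  [+0]  conj(Y_{6,0})(Ω₁) = -0.38354 + 0.00000j ; Y_{6,0}(Ω₂) = -0.19129 + 0.00000j ; Δ = 0.07337 + 0.00000j
  [+1]  conj(Y_{6,1})(Ω₁) = 0.09358 - 0.14234j ; Y_{6,1}(Ω₂) = 0.06144 + 0.42251j ; Δ = 0.06589 + 0.03079j
  [+2]  conj(Y_{6,2})(Ω₁) = -0.12821 - 0.29691j ; Y_{6,2}(Ω₂) = -0.46980 + 0.13958j ; Δ = 0.10167 + 0.12159j
  [+3]  conj(Y_{6,3})(Ω₁) = 0.45126 + 0.07931j ; Y_{6,3}(Ω₂) = -0.10983 - 0.23747j ; Δ = -0.03073 - 0.11587j
  [+4]  conj(Y_{6,4})(Ω₁) = -0.20180 + 0.21422j ; Y_{6,4}(Ω₂) = 0.07323 - 0.04773j ; Δ = -0.00455 + 0.02532j
  [+5]  conj(Y_{6,5})(Ω₁) = -0.02631 - 0.11054j ; Y_{6,5}(Ω₂) = 0.01271 + 0.01443j ; Δ = 0.00126 - 0.00178j
  [+6]  conj(Y_{6,6})(Ω₁) = 0.02386 + 0.00865j ; Y_{6,6}(Ω₂) = -0.00165 + 0.00194j ; Δ = -0.00006 + 0.00003j
Σ over m = 0.34034 - 0.00000j; ×(4π/13) → 0.32899 - 0.00000j. Real part: 0.328987

0.328987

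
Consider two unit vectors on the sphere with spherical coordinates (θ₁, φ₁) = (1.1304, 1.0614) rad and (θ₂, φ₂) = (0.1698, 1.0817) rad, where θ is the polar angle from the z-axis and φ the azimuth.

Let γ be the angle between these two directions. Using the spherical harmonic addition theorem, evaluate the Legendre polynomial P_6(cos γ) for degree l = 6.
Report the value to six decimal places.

Summing Y*_{l m}(θ₁,φ₁)·Y_{l m}(θ₂,φ₂) over m ∈ [−6, 6]; prefactor 4π/(2·6+1) = 0.966644:
  m=-6: Y*=0.26371 + 0.02253j  Y=0.00001 - 0.00000j  product 0.00000 - 0.00000j
  m=-5: Y*=0.24205 - 0.35792j  Y=0.00015 + 0.00017j  product 0.00010 - 0.00001j
  m=-4: Y*=-0.10740 - 0.21312j  Y=-0.00106 + 0.00261j  product 0.00067 - 0.00005j
  m=-3: Y*=0.20555 + 0.00876j  Y=-0.02368 + 0.00246j  product -0.00489 + 0.00030j
  m=-2: Y*=0.16509 - 0.26806j  Y=-0.07613 - 0.11307j  product -0.04288 + 0.00174j
  m=-1: Y*=0.04942 + 0.08848j  Y=0.22563 - 0.42394j  product 0.04866 - 0.00099j
  m=+0: Y*=0.32197 + 0.00000j  Y=0.73139 + 0.00000j  product 0.23549 + 0.00000j
  m=+1: Y*=-0.04942 + 0.08848j  Y=-0.22563 - 0.42394j  product 0.04866 + 0.00099j
  m=+2: Y*=0.16509 + 0.26806j  Y=-0.07613 + 0.11307j  product -0.04288 - 0.00174j
  m=+3: Y*=-0.20555 + 0.00876j  Y=0.02368 + 0.00246j  product -0.00489 - 0.00030j
  m=+4: Y*=-0.10740 + 0.21312j  Y=-0.00106 - 0.00261j  product 0.00067 + 0.00005j
  m=+5: Y*=-0.24205 - 0.35792j  Y=-0.00015 + 0.00017j  product 0.00010 + 0.00001j
  m=+6: Y*=0.26371 - 0.02253j  Y=0.00001 + 0.00000j  product 0.00000 + 0.00000j
Total Σ_m = 0.23882 - 0.00000j. Multiply by 0.966644: 0.23085 - 0.00000j. P_6(cos γ) = 0.230853

0.230853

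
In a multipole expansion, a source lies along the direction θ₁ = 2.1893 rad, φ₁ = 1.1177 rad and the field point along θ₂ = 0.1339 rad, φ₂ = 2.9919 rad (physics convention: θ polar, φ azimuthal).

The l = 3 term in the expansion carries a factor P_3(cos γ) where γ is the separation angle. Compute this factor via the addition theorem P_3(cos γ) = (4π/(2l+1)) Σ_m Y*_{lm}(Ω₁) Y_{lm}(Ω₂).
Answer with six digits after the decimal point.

Summing Y*_{l m}(θ₁,φ₁)·Y_{l m}(θ₂,φ₂) over m ∈ [−3, 3]; prefactor 4π/(2·3+1) = 1.795196:
  [-3]  conj(Y_{3,-3})(Ω₁) = (-0.220623, -0.047372) ; Y_{3,-3}(Ω₂) = (-0.000894, -0.000431) ; Δ = (0.000177, 0.000137)
  [-2]  conj(Y_{3,-2})(Ω₁) = (0.242599, -0.309631) ; Y_{3,-2}(Ω₂) = (0.017248, 0.005324) ; Δ = (0.005833, -0.004049)
  [-1]  conj(Y_{3,-1})(Ω₁) = (0.078488, 0.161206) ; Y_{3,-1}(Ω₂) = (-0.166847, -0.025164) ; Δ = (-0.009039, -0.028872)
  [+0]  conj(Y_{3,0})(Ω₁) = (0.285411, -0.000000) ; Y_{3,0}(Ω₂) = (0.706715, 0.000000) ; Δ = (0.201704, 0.000000)
  [+1]  conj(Y_{3,1})(Ω₁) = (-0.078488, 0.161206) ; Y_{3,1}(Ω₂) = (0.166847, -0.025164) ; Δ = (-0.009039, 0.028872)
  [+2]  conj(Y_{3,2})(Ω₁) = (0.242599, 0.309631) ; Y_{3,2}(Ω₂) = (0.017248, -0.005324) ; Δ = (0.005833, 0.004049)
  [+3]  conj(Y_{3,3})(Ω₁) = (0.220623, -0.047372) ; Y_{3,3}(Ω₂) = (0.000894, -0.000431) ; Δ = (0.000177, -0.000137)
Σ over m = (0.195646, 0.000000); ×(4π/7) → (0.351223, 0.000000). Real part: 0.351223

0.351223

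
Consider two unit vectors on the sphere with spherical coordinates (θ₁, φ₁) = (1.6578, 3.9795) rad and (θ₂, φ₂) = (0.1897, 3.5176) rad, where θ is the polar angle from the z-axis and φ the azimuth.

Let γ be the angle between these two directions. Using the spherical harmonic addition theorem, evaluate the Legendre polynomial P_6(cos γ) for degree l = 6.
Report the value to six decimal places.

-0.268397

Summing Y*_{l m}(θ₁,φ₁)·Y_{l m}(θ₂,φ₂) over m ∈ [−6, 6]; prefactor 4π/(2·6+1) = 0.966644:
  m=-6: Y*=0.14633 - 0.44898j  Y=-0.00001 - 0.00002j  product -0.00001 + 0.00000j
  m=-5: Y*=-0.07125 - 0.12362j  Y=0.00012 + 0.00037j  product 0.00004 - 0.00004j
  m=-4: Y*=0.31515 + 0.06718j  Y=0.00029 - 0.00432j  product 0.00038 - 0.00134j
  m=-3: Y*=0.13211 - 0.09589j  Y=-0.01398 + 0.02949j  product 0.00098 + 0.00524j
  m=-2: Y*=-0.02934 + 0.27837j  Y=0.12124 - 0.11340j  product 0.02801 + 0.03708j
  m=-1: Y*=0.11394 + 0.12658j  Y=-0.47981 + 0.18943j  product -0.07864 - 0.03915j
  m=+0: Y*=-0.26858 + 0.00000j  Y=0.66710 + 0.00000j  product -0.17917 + 0.00000j
  m=+1: Y*=-0.11394 + 0.12658j  Y=0.47981 + 0.18943j  product -0.07864 + 0.03915j
  m=+2: Y*=-0.02934 - 0.27837j  Y=0.12124 + 0.11340j  product 0.02801 - 0.03708j
  m=+3: Y*=-0.13211 - 0.09589j  Y=0.01398 + 0.02949j  product 0.00098 - 0.00524j
  m=+4: Y*=0.31515 - 0.06718j  Y=0.00029 + 0.00432j  product 0.00038 + 0.00134j
  m=+5: Y*=0.07125 - 0.12362j  Y=-0.00012 + 0.00037j  product 0.00004 + 0.00004j
  m=+6: Y*=0.14633 + 0.44898j  Y=-0.00001 + 0.00002j  product -0.00001 - 0.00000j
Σ over m = -0.27766 - 0.00000j; ×(4π/13) → -0.26840 - 0.00000j. Real part: -0.268397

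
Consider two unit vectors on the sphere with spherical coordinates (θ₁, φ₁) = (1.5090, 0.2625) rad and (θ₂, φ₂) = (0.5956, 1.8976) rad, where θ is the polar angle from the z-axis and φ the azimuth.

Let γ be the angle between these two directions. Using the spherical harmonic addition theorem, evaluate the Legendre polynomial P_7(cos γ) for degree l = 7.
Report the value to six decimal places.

Expand P_7 via completeness: Σ_{m} conj(Y_{7,m}) at Ω₁ times Y_{7,m} at Ω₂ —
  term(m=-7) = 0.00188 + 0.00389j   from Y*(Ω₁)=-0.13004 + 0.47595j, Y(Ω₂)=0.00659 - 0.00575j
  term(m=-6) = -0.00511 + 0.00208j   from Y*(Ω₁)=-0.00048 + 0.11423j, Y(Ω₂)=0.01836 + 0.04466j
  term(m=-5) = 0.01760 + 0.05285j   from Y*(Ω₁)=-0.08823 - 0.33396j, Y(Ω₂)=-0.16093 + 0.01019j
  term(m=-4) = -0.04563 + 0.01200j   from Y*(Ω₁)=-0.06603 - 0.11510j, Y(Ω₂)=0.09263 - 0.34326j
  term(m=-3) = 0.02824 + 0.14457j   from Y*(Ω₁)=0.21348 + 0.21438j, Y(Ω₂)=0.40446 + 0.27103j
  term(m=-2) = -0.03843 + 0.00497j   from Y*(Ω₁)=0.12146 + 0.07035j, Y(Ω₂)=-0.21917 + 0.16787j
  term(m=-1) = -0.00454 - 0.07052j   from Y*(Ω₁)=-0.27658 - 0.07432j, Y(Ω₂)=0.07921 + 0.23369j
  term(m=+0) = 0.05252 + 0.00000j   from Y*(Ω₁)=-0.14257 + 0.00000j, Y(Ω₂)=-0.36841 + 0.00000j
  term(m=+1) = -0.00454 + 0.07052j   from Y*(Ω₁)=0.27658 - 0.07432j, Y(Ω₂)=-0.07921 + 0.23369j
  term(m=+2) = -0.03843 - 0.00497j   from Y*(Ω₁)=0.12146 - 0.07035j, Y(Ω₂)=-0.21917 - 0.16787j
  term(m=+3) = 0.02824 - 0.14457j   from Y*(Ω₁)=-0.21348 + 0.21438j, Y(Ω₂)=-0.40446 + 0.27103j
  term(m=+4) = -0.04563 - 0.01200j   from Y*(Ω₁)=-0.06603 + 0.11510j, Y(Ω₂)=0.09263 + 0.34326j
  term(m=+5) = 0.01760 - 0.05285j   from Y*(Ω₁)=0.08823 - 0.33396j, Y(Ω₂)=0.16093 + 0.01019j
  term(m=+6) = -0.00511 - 0.00208j   from Y*(Ω₁)=-0.00048 - 0.11423j, Y(Ω₂)=0.01836 - 0.04466j
  term(m=+7) = 0.00188 - 0.00389j   from Y*(Ω₁)=0.13004 + 0.47595j, Y(Ω₂)=-0.00659 - 0.00575j
Total Σ_m = -0.03946 + 0.00000j. Multiply by 0.837758: -0.03306 + 0.00000j. P_7(cos γ) = -0.033055

-0.033055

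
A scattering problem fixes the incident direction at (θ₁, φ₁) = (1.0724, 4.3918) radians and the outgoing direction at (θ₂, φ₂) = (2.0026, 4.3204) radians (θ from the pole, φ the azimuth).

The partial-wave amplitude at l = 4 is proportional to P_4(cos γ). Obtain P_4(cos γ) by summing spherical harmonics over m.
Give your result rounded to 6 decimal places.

Expand P_4 via completeness: Σ_{m} conj(Y_{4,m}) at Ω₁ times Y_{4,m} at Ω₂ —
  m=-4: Y*=0.07493 - 0.25252j  Y=0.00086 + 0.30109j  product 0.07609 + 0.02234j
  m=-3: Y*=0.33255 + 0.23195j  Y=-0.36223 + 0.15095j  product -0.15547 - 0.03382j
  m=-2: Y*=-0.12399 + 0.09255j  Y=-0.04417 - 0.04404j  product 0.00955 + 0.00137j
  m=-1: Y*=0.08766 + 0.26401j  Y=-0.12186 + 0.29479j  product -0.08851 - 0.00633j
  m=+0: Y*=-0.21449 + 0.00000j  Y=-0.12491 + 0.00000j  product 0.02679 + 0.00000j
  m=+1: Y*=-0.08766 + 0.26401j  Y=0.12186 + 0.29479j  product -0.08851 + 0.00633j
  m=+2: Y*=-0.12399 - 0.09255j  Y=-0.04417 + 0.04404j  product 0.00955 - 0.00137j
  m=+3: Y*=-0.33255 + 0.23195j  Y=0.36223 + 0.15095j  product -0.15547 + 0.03382j
  m=+4: Y*=0.07493 + 0.25252j  Y=0.00086 - 0.30109j  product 0.07609 - 0.02234j
Σ over m = -0.28988 + 0.00000j; ×(4π/9) → -0.40475 + 0.00000j. Real part: -0.404754

-0.404754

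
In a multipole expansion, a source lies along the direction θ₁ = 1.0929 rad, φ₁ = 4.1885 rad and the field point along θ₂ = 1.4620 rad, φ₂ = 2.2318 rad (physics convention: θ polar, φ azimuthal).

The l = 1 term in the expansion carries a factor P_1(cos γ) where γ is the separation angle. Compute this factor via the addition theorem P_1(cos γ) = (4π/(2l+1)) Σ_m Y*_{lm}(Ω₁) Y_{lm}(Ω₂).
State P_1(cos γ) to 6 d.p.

Addition theorem: P_1(cos γ) = (4π/3) Σ_m Y*_{lm}(Ω₁) Y_{lm}(Ω₂), m = −1…1:
  m=-1: Y*=-0.15347 - 0.26564j  Y=-0.21085 - 0.27111j  product -0.03966 + 0.09762j
  m=+0: Y*=0.22471 + 0.00000j  Y=0.05305 + 0.00000j  product 0.01192 + 0.00000j
  m=+1: Y*=0.15347 - 0.26564j  Y=0.21085 - 0.27111j  product -0.03966 - 0.09762j
Σ over m = -0.06740 + 0.00000j; ×(4π/3) → -0.28231 + 0.00000j. Real part: -0.282312

-0.282312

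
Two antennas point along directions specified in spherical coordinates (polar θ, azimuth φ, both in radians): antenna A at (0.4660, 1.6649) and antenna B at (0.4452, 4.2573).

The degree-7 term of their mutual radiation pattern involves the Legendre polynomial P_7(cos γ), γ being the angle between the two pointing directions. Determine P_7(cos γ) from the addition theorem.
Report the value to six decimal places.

Term-by-term m-sum for l=7 (normalisation 4π/15 = 0.837758):
  m=-7: Y*=(0.001132, -0.001462)  Y=(-0.000060, 0.001372)  product (0.000002, 0.000002)
  m=-6: Y*=(-0.011619, -0.007359)  Y=(0.009873, -0.004303)  product (-0.000146, -0.000023)
  m=-5: Y*=(-0.028561, 0.056154)  Y=(-0.039700, -0.033755)  product (0.003029, -0.001265)
  m=-4: Y*=(0.183283, 0.072445)  Y=(-0.042695, 0.167513)  product (-0.019961, 0.027609)
  m=-3: Y*=(0.115779, -0.399157)  Y=(0.381603, -0.079554)  product (0.012427, -0.161530)
  m=-2: Y*=(-0.507188, -0.096600)  Y=(-0.325850, -0.419318)  product (0.124761, 0.244150)
  m=-1: Y*=(-0.014928, 0.158169)  Y=(-0.101411, 0.207238)  product (-0.031265, -0.019134)
  m=+0: Y*=(-0.422578, -0.000000)  Y=(-0.392242, 0.000000)  product (0.165753, 0.000000)
  m=+1: Y*=(0.014928, 0.158169)  Y=(0.101411, 0.207238)  product (-0.031265, 0.019134)
  m=+2: Y*=(-0.507188, 0.096600)  Y=(-0.325850, 0.419318)  product (0.124761, -0.244150)
  m=+3: Y*=(-0.115779, -0.399157)  Y=(-0.381603, -0.079554)  product (0.012427, 0.161530)
  m=+4: Y*=(0.183283, -0.072445)  Y=(-0.042695, -0.167513)  product (-0.019961, -0.027609)
  m=+5: Y*=(0.028561, 0.056154)  Y=(0.039700, -0.033755)  product (0.003029, 0.001265)
  m=+6: Y*=(-0.011619, 0.007359)  Y=(0.009873, 0.004303)  product (-0.000146, 0.000023)
  m=+7: Y*=(-0.001132, -0.001462)  Y=(0.000060, 0.001372)  product (0.000002, -0.000002)
Σ over m = (0.343449, -0.000000); ×(4π/15) → (0.287727, -0.000000). Real part: 0.287727

0.287727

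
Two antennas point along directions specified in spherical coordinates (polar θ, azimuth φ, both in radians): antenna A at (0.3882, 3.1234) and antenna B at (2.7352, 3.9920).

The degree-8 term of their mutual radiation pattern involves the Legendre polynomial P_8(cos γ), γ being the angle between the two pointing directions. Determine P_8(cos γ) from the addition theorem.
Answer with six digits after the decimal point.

0.185460

Summing Y*_{l m}(θ₁,φ₁)·Y_{l m}(θ₂,φ₂) over m ∈ [−8, 8]; prefactor 4π/(2·8+1) = 0.739198:
  term(m=-8) = 0.00000 - 0.00000j   from Y*(Ω₁)=0.00021 - 0.00003j, Y(Ω₂)=0.00027 - 0.00015j
  term(m=-7) = -0.00001 - 0.00000j   from Y*(Ω₁)=-0.00211 + 0.00027j, Y(Ω₂)=0.00270 + 0.00093j
  term(m=-6) = 0.00011 + 0.00019j   from Y*(Ω₁)=0.01304 - 0.00143j, Y(Ω₂)=0.00637 + 0.01548j
  term(m=-5) = 0.00145 - 0.00374j   from Y*(Ω₁)=-0.05738 + 0.00523j, Y(Ω₂)=-0.03093 + 0.06237j
  term(m=-4) = -0.03631 + 0.01255j   from Y*(Ω₁)=0.18309 - 0.01335j, Y(Ω₂)=-0.20224 + 0.05381j
  term(m=-3) = 0.15421 + 0.09156j   from Y*(Ω₁)=-0.40936 + 0.02236j, Y(Ω₂)=-0.36340 - 0.24351j
  term(m=-2) = -0.05162 - 0.30732j   from Y*(Ω₁)=0.56499 - 0.02057j, Y(Ω₂)=-0.07146 - 0.54653j
  term(m=-1) = -0.03185 + 0.03764j   from Y*(Ω₁)=-0.26282 + 0.00478j, Y(Ω₂)=0.12374 - 0.14097j
  term(m=+0) = 0.17892 + 0.00000j   from Y*(Ω₁)=-0.40596 + 0.00000j, Y(Ω₂)=-0.44074 + 0.00000j
  term(m=+1) = -0.03185 - 0.03764j   from Y*(Ω₁)=0.26282 + 0.00478j, Y(Ω₂)=-0.12374 - 0.14097j
  term(m=+2) = -0.05162 + 0.30732j   from Y*(Ω₁)=0.56499 + 0.02057j, Y(Ω₂)=-0.07146 + 0.54653j
  term(m=+3) = 0.15421 - 0.09156j   from Y*(Ω₁)=0.40936 + 0.02236j, Y(Ω₂)=0.36340 - 0.24351j
  term(m=+4) = -0.03631 - 0.01255j   from Y*(Ω₁)=0.18309 + 0.01335j, Y(Ω₂)=-0.20224 - 0.05381j
  term(m=+5) = 0.00145 + 0.00374j   from Y*(Ω₁)=0.05738 + 0.00523j, Y(Ω₂)=0.03093 + 0.06237j
  term(m=+6) = 0.00011 - 0.00019j   from Y*(Ω₁)=0.01304 + 0.00143j, Y(Ω₂)=0.00637 - 0.01548j
  term(m=+7) = -0.00001 + 0.00000j   from Y*(Ω₁)=0.00211 + 0.00027j, Y(Ω₂)=-0.00270 + 0.00093j
  term(m=+8) = 0.00000 + 0.00000j   from Y*(Ω₁)=0.00021 + 0.00003j, Y(Ω₂)=0.00027 + 0.00015j
Total Σ_m = 0.25089 + 0.00000j. Multiply by 0.739198: 0.18546 + 0.00000j. P_8(cos γ) = 0.185460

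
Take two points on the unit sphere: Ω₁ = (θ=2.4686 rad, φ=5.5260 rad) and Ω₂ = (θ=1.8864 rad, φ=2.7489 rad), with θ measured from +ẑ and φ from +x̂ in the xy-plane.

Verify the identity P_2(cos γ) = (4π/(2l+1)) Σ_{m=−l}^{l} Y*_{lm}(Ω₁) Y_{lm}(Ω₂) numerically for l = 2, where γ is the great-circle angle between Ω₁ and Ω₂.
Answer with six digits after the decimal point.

Summing Y*_{l m}(θ₁,φ₁)·Y_{l m}(θ₂,φ₂) over m ∈ [−2, 2]; prefactor 4π/(2·2+1) = 2.513274:
  m=-2: 0.00846 - 0.14984j × 0.24683 + 0.24682j = 0.03907 - 0.03490j  (running Σ = 0.03907 - 0.03490j)
  m=-1: -0.27367 + 0.25865j × 0.21060 + 0.08723j = -0.08020 + 0.03060j  (running Σ = -0.04112 - 0.00430j)
  m=0: 0.26316 + 0.00000j × -0.22424 + 0.00000j = -0.05901 + 0.00000j  (running Σ = -0.10013 - 0.00430j)
  m=1: 0.27367 + 0.25865j × -0.21060 + 0.08723j = -0.08020 - 0.03060j  (running Σ = -0.18033 - 0.03490j)
  m=2: 0.00846 + 0.14984j × 0.24683 - 0.24682j = 0.03907 + 0.03490j  (running Σ = -0.14125 + 0.00000j)
Accumulated sum -0.14125 + 0.00000j; after 4π/(2l+1) scaling, -0.35501 + 0.00000j ⇒ P_2 = -0.355010

-0.355010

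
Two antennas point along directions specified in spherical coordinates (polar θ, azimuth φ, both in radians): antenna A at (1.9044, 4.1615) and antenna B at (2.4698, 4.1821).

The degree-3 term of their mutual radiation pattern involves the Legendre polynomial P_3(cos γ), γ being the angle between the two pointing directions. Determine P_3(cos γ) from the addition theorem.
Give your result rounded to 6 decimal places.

Addition theorem: P_3(cos γ) = (4π/7) Σ_m Y*_{lm}(Ω₁) Y_{lm}(Ω₂), m = −3…3:
  [-3]  conj(Y_{3,-3})(Ω₁) = (0.350773, -0.028782) ; Y_{3,-3}(Ω₂) = (0.100570, 0.002019) ; Δ = (0.035335, -0.002187)
  [-2]  conj(Y_{3,-2})(Ω₁) = (0.135046, -0.266504) ; Y_{3,-2}(Ω₂) = (0.151327, 0.270398) ; Δ = (0.092498, -0.003813)
  [-1]  conj(Y_{3,-1})(Ω₁) = (0.074147, 0.120696) ; Y_{3,-1}(Ω₂) = (-0.209895, 0.357997) ; Δ = (-0.058772, 0.001211)
  [+0]  conj(Y_{3,0})(Ω₁) = (0.301078, -0.000000) ; Y_{3,0}(Ω₂) = (-0.018446, 0.000000) ; Δ = (-0.005554, 0.000000)
  [+1]  conj(Y_{3,1})(Ω₁) = (-0.074147, 0.120696) ; Y_{3,1}(Ω₂) = (0.209895, 0.357997) ; Δ = (-0.058772, -0.001211)
  [+2]  conj(Y_{3,2})(Ω₁) = (0.135046, 0.266504) ; Y_{3,2}(Ω₂) = (0.151327, -0.270398) ; Δ = (0.092498, 0.003813)
  [+3]  conj(Y_{3,3})(Ω₁) = (-0.350773, -0.028782) ; Y_{3,3}(Ω₂) = (-0.100570, 0.002019) ; Δ = (0.035335, 0.002187)
Total Σ_m = (0.132570, 0.000000). Multiply by 1.795196: (0.237988, 0.000000). P_3(cos γ) = 0.237988

0.237988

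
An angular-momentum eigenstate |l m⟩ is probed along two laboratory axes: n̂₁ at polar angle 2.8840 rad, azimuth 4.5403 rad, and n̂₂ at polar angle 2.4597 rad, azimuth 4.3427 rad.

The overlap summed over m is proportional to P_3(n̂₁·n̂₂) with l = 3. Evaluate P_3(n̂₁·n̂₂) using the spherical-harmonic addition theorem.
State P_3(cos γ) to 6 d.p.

0.510483

Term-by-term m-sum for l=3 (normalisation 4π/7 = 1.795196):
  m=-3: Y*=+0.003405+0.005999i  Y=+0.093518-0.046535i  product +0.000598+0.000403i
  m=-2: Y*=+0.060376-0.021642i  Y=+0.232886+0.212380i  product +0.018657+0.007783i
  m=-1: Y*=-0.051819-0.298139i  Y=-0.148214+0.382483i  product +0.121714+0.024369i
  m=+0: Y*=-0.604629-0.000000i  Y=-0.004010+0.000000i  product +0.002424+0.000000i
  m=+1: Y*=+0.051819-0.298139i  Y=+0.148214+0.382483i  product +0.121714-0.024369i
  m=+2: Y*=+0.060376+0.021642i  Y=+0.232886-0.212380i  product +0.018657-0.007783i
  m=+3: Y*=-0.003405+0.005999i  Y=-0.093518-0.046535i  product +0.000598-0.000403i
Accumulated sum +0.284361-0.000000i; after 4π/(2l+1) scaling, +0.510483-0.000000i ⇒ P_3 = 0.510483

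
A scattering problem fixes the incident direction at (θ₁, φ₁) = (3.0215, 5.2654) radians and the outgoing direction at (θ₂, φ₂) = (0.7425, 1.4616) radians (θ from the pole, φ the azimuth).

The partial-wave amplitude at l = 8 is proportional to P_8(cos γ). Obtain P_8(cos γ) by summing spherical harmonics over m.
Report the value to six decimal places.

Addition theorem: P_8(cos γ) = (4π/17) Σ_m Y*_{lm}(Ω₁) Y_{lm}(Ω₂), m = −8…8:
  m=-8: Y*=(-0.000000, -0.000000)  Y=(0.014455, 0.017259)  product (0.000000, -0.000000)
  m=-7: Y*=(-0.000000, 0.000001)  Y=(-0.067912, 0.070829)  product (-0.000000, -0.000000)
  m=-6: Y*=(0.000015, 0.000003)  Y=(-0.203685, -0.156513)  product (-0.000003, -0.000003)
  m=-5: Y*=(-0.000086, -0.000218)  Y=(0.226068, -0.372074)  product (-0.000101, -0.000017)
  m=-4: Y*=(-0.001606, 0.002151)  Y=(0.386954, 0.180653)  product (-0.001010, 0.000542)
  m=-3: Y*=(0.022669, 0.002005)  Y=(-0.024231, 0.071303)  product (-0.000692, 0.001568)
  m=-2: Y*=(-0.061281, -0.122219)  Y=(0.338333, 0.075087)  product (-0.011557, -0.045952)
  m=-1: Y*=(-0.272908, 0.442130)  Y=(-0.027646, 0.252166)  product (-0.103946, -0.081041)
  m=+0: Y*=(0.880037, -0.000000)  Y=(0.276562, 0.000000)  product (0.243385, 0.000000)
  m=+1: Y*=(0.272908, 0.442130)  Y=(0.027646, 0.252166)  product (-0.103946, 0.081041)
  m=+2: Y*=(-0.061281, 0.122219)  Y=(0.338333, -0.075087)  product (-0.011557, 0.045952)
  m=+3: Y*=(-0.022669, 0.002005)  Y=(0.024231, 0.071303)  product (-0.000692, -0.001568)
  m=+4: Y*=(-0.001606, -0.002151)  Y=(0.386954, -0.180653)  product (-0.001010, -0.000542)
  m=+5: Y*=(0.000086, -0.000218)  Y=(-0.226068, -0.372074)  product (-0.000101, 0.000017)
  m=+6: Y*=(0.000015, -0.000003)  Y=(-0.203685, 0.156513)  product (-0.000003, 0.000003)
  m=+7: Y*=(0.000000, 0.000001)  Y=(0.067912, 0.070829)  product (-0.000000, 0.000000)
  m=+8: Y*=(-0.000000, 0.000000)  Y=(0.014455, -0.017259)  product (0.000000, 0.000000)
Σ over m = (0.008769, 0.000000); ×(4π/17) → (0.006482, 0.000000). Real part: 0.006482

0.006482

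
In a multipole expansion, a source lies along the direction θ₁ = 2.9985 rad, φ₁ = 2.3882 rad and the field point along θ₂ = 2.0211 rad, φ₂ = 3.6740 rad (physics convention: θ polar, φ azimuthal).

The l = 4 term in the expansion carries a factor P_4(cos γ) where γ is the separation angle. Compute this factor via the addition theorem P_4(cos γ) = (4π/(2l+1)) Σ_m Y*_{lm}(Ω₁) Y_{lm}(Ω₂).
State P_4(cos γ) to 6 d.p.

Term-by-term m-sum for l=4 (normalisation 4π/9 = 1.396263):
  m=-4: -0.00018 - 0.00002j × -0.15416 - 0.24652j = 0.00002 + 0.00005j  (running Σ = 0.00002 + 0.00005j)
  m=-3: -0.00229 - 0.00277j × -0.01050 - 0.39742j = -0.00108 + 0.00094j  (running Σ = -0.00106 + 0.00099j)
  m=-2: 0.00255 - 0.03977j × 0.04285 - 0.07733j = -0.00297 - 0.00190j  (running Σ = -0.00402 - 0.00092j)
  m=-1: 0.18788 - 0.17622j × -0.26737 + 0.15752j = -0.02247 + 0.07671j  (running Σ = -0.02650 + 0.07580j)
  m=0: 0.76176 + 0.00000j × -0.15096 + 0.00000j = -0.11499 + 0.00000j  (running Σ = -0.14149 + 0.07580j)
  m=1: -0.18788 - 0.17622j × 0.26737 + 0.15752j = -0.02247 - 0.07671j  (running Σ = -0.16397 - 0.00092j)
  m=2: 0.00255 + 0.03977j × 0.04285 + 0.07733j = -0.00297 + 0.00190j  (running Σ = -0.16693 + 0.00099j)
  m=3: 0.00229 - 0.00277j × 0.01050 - 0.39742j = -0.00108 - 0.00094j  (running Σ = -0.16801 + 0.00005j)
  m=4: -0.00018 + 0.00002j × -0.15416 + 0.24652j = 0.00002 - 0.00005j  (running Σ = -0.16799 + 0.00000j)
Σ over m = -0.16799 + 0.00000j; ×(4π/9) → -0.23455 + 0.00000j. Real part: -0.234553

-0.234553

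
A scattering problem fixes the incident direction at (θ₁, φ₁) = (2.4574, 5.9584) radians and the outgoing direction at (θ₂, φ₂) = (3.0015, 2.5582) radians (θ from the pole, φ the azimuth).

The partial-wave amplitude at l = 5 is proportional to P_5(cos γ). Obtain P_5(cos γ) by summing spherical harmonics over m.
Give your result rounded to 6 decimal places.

-0.334998

Expand P_5 via completeness: Σ_{m} conj(Y_{5,m}) at Ω₁ times Y_{5,m} at Ω₂ —
  m=-5: (-0.002486, -0.046750) × (0.000024, -0.000005) = (-0.000000, -0.000001)  (running Σ = (-0.000000, -0.000001))
  m=-4: (-0.048704, 0.174855) × (0.000382, -0.000399) = (0.000051, 0.000086)  (running Σ = (0.000051, 0.000085))
  m=-3: (0.216108, -0.318310) × (0.001315, -0.007251) = (-0.002024, -0.001986)  (running Σ = (-0.001973, -0.001901))
  m=-2: (-0.334890, 0.254358) × (-0.024973, -0.058413) = (0.023221, 0.013210)  (running Σ = (0.021248, 0.011309))
  m=-1: (0.031805, -0.010709) × (-0.278523, -0.183833) = (-0.010827, -0.002864)  (running Σ = (0.010421, 0.008445))
  m=0: (0.391251, -0.000000) × (-0.802765, 0.000000) = (-0.314083, 0.000000)  (running Σ = (-0.303662, 0.008445))
  m=1: (-0.031805, -0.010709) × (0.278523, -0.183833) = (-0.010827, 0.002864)  (running Σ = (-0.314489, 0.011309))
  m=2: (-0.334890, -0.254358) × (-0.024973, 0.058413) = (0.023221, -0.013210)  (running Σ = (-0.291268, -0.001901))
  m=3: (-0.216108, -0.318310) × (-0.001315, -0.007251) = (-0.002024, 0.001986)  (running Σ = (-0.293292, 0.000085))
  m=4: (-0.048704, -0.174855) × (0.000382, 0.000399) = (0.000051, -0.000086)  (running Σ = (-0.293241, -0.000001))
  m=5: (0.002486, -0.046750) × (-0.000024, -0.000005) = (-0.000000, 0.000001)  (running Σ = (-0.293241, 0.000000))
Total Σ_m = (-0.293241, 0.000000). Multiply by 1.142397: (-0.334998, 0.000000). P_5(cos γ) = -0.334998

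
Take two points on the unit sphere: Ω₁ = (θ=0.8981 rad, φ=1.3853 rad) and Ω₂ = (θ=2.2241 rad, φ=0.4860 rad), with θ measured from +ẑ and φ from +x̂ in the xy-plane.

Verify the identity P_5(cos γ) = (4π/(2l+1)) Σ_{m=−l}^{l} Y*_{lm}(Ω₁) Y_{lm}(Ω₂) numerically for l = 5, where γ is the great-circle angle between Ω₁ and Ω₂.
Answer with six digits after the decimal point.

Term-by-term m-sum for l=5 (normalisation 4π/11 = 1.142397):
  term(m=-5) = -0.00426 - 0.01945j   from Y*(Ω₁)=0.10870 + 0.08149j, Y(Ω₂)=-0.11098 - 0.09570j
  term(m=-4) = 0.10902 + 0.05342j   from Y*(Ω₁)=0.25228 - 0.23128j, Y(Ω₂)=0.12933 + 0.33029j
  term(m=-3) = -0.15017 + 0.07138j   from Y*(Ω₁)=-0.21808 - 0.35057j, Y(Ω₂)=0.04533 - 0.40017j
  term(m=-2) = 0.00169 - 0.00729j   from Y*(Ω₁)=-0.09919 + 0.03859j, Y(Ω₂)=-0.03965 + 0.05811j
  term(m=-1) = 0.06574 + 0.08273j   from Y*(Ω₁)=-0.05868 - 0.31269j, Y(Ω₂)=-0.29368 + 0.15514j
  term(m=+0) = -0.03142 + 0.00000j   from Y*(Ω₁)=-0.19537 + 0.00000j, Y(Ω₂)=0.16080 + 0.00000j
  term(m=+1) = 0.06574 - 0.08273j   from Y*(Ω₁)=0.05868 - 0.31269j, Y(Ω₂)=0.29368 + 0.15514j
  term(m=+2) = 0.00169 + 0.00729j   from Y*(Ω₁)=-0.09919 - 0.03859j, Y(Ω₂)=-0.03965 - 0.05811j
  term(m=+3) = -0.15017 - 0.07138j   from Y*(Ω₁)=0.21808 - 0.35057j, Y(Ω₂)=-0.04533 - 0.40017j
  term(m=+4) = 0.10902 - 0.05342j   from Y*(Ω₁)=0.25228 + 0.23128j, Y(Ω₂)=0.12933 - 0.33029j
  term(m=+5) = -0.00426 + 0.01945j   from Y*(Ω₁)=-0.10870 + 0.08149j, Y(Ω₂)=0.11098 - 0.09570j
Accumulated sum 0.01261 + 0.00000j; after 4π/(2l+1) scaling, 0.01441 + 0.00000j ⇒ P_5 = 0.014409

0.014409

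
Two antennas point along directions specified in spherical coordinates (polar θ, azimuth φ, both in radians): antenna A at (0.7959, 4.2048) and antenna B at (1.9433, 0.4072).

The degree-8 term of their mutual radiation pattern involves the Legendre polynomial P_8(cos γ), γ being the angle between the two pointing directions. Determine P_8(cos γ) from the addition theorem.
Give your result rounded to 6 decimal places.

Term-by-term m-sum for l=8 (normalisation 4π/17 = 0.739198):
  m=-8: Y*=-0.021232+0.027833i  Y=-0.290002+0.033794i  product +0.005217-0.008789i
  m=-7: Y*=-0.054849-0.125670i  Y=+0.437125+0.131012i  product -0.007512-0.062119i
  m=-6: Y*=+0.316163+0.030464i  Y=-0.185764-0.155957i  product -0.053981-0.054967i
  m=-5: Y*=-0.261130+0.378721i  Y=-0.094289-0.187847i  product +0.095764+0.013343i
  m=-4: Y*=-0.150461-0.304022i  Y=+0.019239+0.331318i  product +0.097833-0.055700i
  m=-3: Y*=-0.085098-0.004090i  Y=-0.021123+0.058012i  product +0.002035-0.004850i
  m=-2: Y*=+0.203099-0.327124i  Y=+0.229396-0.243103i  product -0.032935-0.124415i
  m=-1: Y*=+0.047408+0.085236i  Y=-0.002290+0.000988i  product -0.000193-0.000148i
  m=+0: Y*=+0.357148-0.000000i  Y=-0.329343+0.000000i  product -0.117624+0.000000i
  m=+1: Y*=-0.047408+0.085236i  Y=+0.002290+0.000988i  product -0.000193+0.000148i
  m=+2: Y*=+0.203099+0.327124i  Y=+0.229396+0.243103i  product -0.032935+0.124415i
  m=+3: Y*=+0.085098-0.004090i  Y=+0.021123+0.058012i  product +0.002035+0.004850i
  m=+4: Y*=-0.150461+0.304022i  Y=+0.019239-0.331318i  product +0.097833+0.055700i
  m=+5: Y*=+0.261130+0.378721i  Y=+0.094289-0.187847i  product +0.095764-0.013343i
  m=+6: Y*=+0.316163-0.030464i  Y=-0.185764+0.155957i  product -0.053981+0.054967i
  m=+7: Y*=+0.054849-0.125670i  Y=-0.437125+0.131012i  product -0.007512+0.062119i
  m=+8: Y*=-0.021232-0.027833i  Y=-0.290002-0.033794i  product +0.005217+0.008789i
Σ over m = +0.094834+0.000000i; ×(4π/17) → +0.070101+0.000000i. Real part: 0.070101

0.070101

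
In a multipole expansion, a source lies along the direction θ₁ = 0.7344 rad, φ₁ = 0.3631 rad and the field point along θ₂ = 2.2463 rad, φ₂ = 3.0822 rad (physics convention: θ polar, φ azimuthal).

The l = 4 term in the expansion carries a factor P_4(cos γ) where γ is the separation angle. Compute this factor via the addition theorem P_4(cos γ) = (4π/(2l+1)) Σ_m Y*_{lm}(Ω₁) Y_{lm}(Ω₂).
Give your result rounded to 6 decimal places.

0.485530

Expand P_4 via completeness: Σ_{m} conj(Y_{4,m}) at Ω₁ times Y_{4,m} at Ω₂ —
  [-4]  conj(Y_{4,-4})(Ω₁) = +0.010542+0.088626i ; Y_{4,-4}(Ω₂) = +0.159523+0.038627i ; Δ = -0.001742+0.014545i
  [-3]  conj(Y_{4,-3})(Ω₁) = +0.129483+0.247807i ; Y_{4,-3}(Ω₂) = +0.366083+0.065927i ; Δ = +0.031064+0.099254i
  [-2]  conj(Y_{4,-2})(Ω₁) = +0.320851+0.284947i ; Y_{4,-2}(Ω₂) = +0.351366+0.041935i ; Δ = +0.100787+0.113575i
  [-1]  conj(Y_{4,-1})(Ω₁) = +0.188377+0.071573i ; Y_{4,-1}(Ω₂) = -0.060626-0.003605i ; Δ = -0.011163-0.005018i
  [+0]  conj(Y_{4,0})(Ω₁) = -0.307279-0.000000i ; Y_{4,0}(Ω₂) = -0.357464+0.000000i ; Δ = +0.109841+0.000000i
  [+1]  conj(Y_{4,1})(Ω₁) = -0.188377+0.071573i ; Y_{4,1}(Ω₂) = +0.060626-0.003605i ; Δ = -0.011163+0.005018i
  [+2]  conj(Y_{4,2})(Ω₁) = +0.320851-0.284947i ; Y_{4,2}(Ω₂) = +0.351366-0.041935i ; Δ = +0.100787-0.113575i
  [+3]  conj(Y_{4,3})(Ω₁) = -0.129483+0.247807i ; Y_{4,3}(Ω₂) = -0.366083+0.065927i ; Δ = +0.031064-0.099254i
  [+4]  conj(Y_{4,4})(Ω₁) = +0.010542-0.088626i ; Y_{4,4}(Ω₂) = +0.159523-0.038627i ; Δ = -0.001742-0.014545i
Total Σ_m = +0.347735+0.000000i. Multiply by 1.396263: +0.485530+0.000000i. P_4(cos γ) = 0.485530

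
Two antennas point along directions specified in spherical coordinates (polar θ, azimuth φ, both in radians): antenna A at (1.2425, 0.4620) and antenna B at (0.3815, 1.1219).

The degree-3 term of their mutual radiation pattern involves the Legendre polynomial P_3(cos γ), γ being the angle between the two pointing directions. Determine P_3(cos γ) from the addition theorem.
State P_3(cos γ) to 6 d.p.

-0.384562

Summing Y*_{l m}(θ₁,φ₁)·Y_{l m}(θ₂,φ₂) over m ∈ [−3, 3]; prefactor 4π/(2·3+1) = 1.795196:
  term(m=-3) = -0.00303 - 0.00699j   from Y*(Ω₁)=0.06502 + 0.34786j, Y(Ω₂)=-0.02099 + 0.00479j
  term(m=-2) = 0.00964 - 0.03760j   from Y*(Ω₁)=0.17793 + 0.23562j, Y(Ω₂)=-0.08196 - 0.10281j
  term(m=-1) = -0.04618 + 0.03583j   from Y*(Ω₁)=-0.13150 - 0.06548j, Y(Ω₂)=0.17268 - 0.35848j
  term(m=+0) = -0.13508 + 0.00000j   from Y*(Ω₁)=-0.29843 + 0.00000j, Y(Ω₂)=0.45265 + 0.00000j
  term(m=+1) = -0.04618 - 0.03583j   from Y*(Ω₁)=0.13150 - 0.06548j, Y(Ω₂)=-0.17268 - 0.35848j
  term(m=+2) = 0.00964 + 0.03760j   from Y*(Ω₁)=0.17793 - 0.23562j, Y(Ω₂)=-0.08196 + 0.10281j
  term(m=+3) = -0.00303 + 0.00699j   from Y*(Ω₁)=-0.06502 + 0.34786j, Y(Ω₂)=0.02099 + 0.00479j
Accumulated sum -0.21422 + 0.00000j; after 4π/(2l+1) scaling, -0.38456 + 0.00000j ⇒ P_3 = -0.384562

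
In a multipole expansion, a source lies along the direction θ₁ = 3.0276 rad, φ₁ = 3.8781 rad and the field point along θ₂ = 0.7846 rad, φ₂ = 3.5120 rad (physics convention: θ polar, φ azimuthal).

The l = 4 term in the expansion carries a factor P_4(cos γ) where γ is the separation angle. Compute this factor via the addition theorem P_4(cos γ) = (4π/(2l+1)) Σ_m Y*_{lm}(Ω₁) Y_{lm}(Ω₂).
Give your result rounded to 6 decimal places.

-0.423472

Addition theorem: P_4(cos γ) = (4π/9) Σ_m Y*_{lm}(Ω₁) Y_{lm}(Ω₂), m = −4…4:
  term(m=-4) = 0.00000 + 0.00001j   from Y*(Ω₁)=-0.00007 + 0.00001j, Y(Ω₂)=0.00982 - 0.10984j
  term(m=-3) = -0.00026 - 0.00051j   from Y*(Ω₁)=-0.00109 + 0.00147j, Y(Ω₂)=-0.13858 + 0.28000j
  term(m=-2) = 0.00796 + 0.00715j   from Y*(Ω₁)=0.00250 + 0.02545j, Y(Ω₂)=0.30876 - 0.28239j
  term(m=-1) = -0.02334 - 0.00895j   from Y*(Ω₁)=0.15484 + 0.14039j, Y(Ω₂)=-0.11148 + 0.04329j
  term(m=+0) = -0.27201 + 0.00000j   from Y*(Ω₁)=0.79216 + 0.00000j, Y(Ω₂)=-0.34338 + 0.00000j
  term(m=+1) = -0.02334 + 0.00895j   from Y*(Ω₁)=-0.15484 + 0.14039j, Y(Ω₂)=0.11148 + 0.04329j
  term(m=+2) = 0.00796 - 0.00715j   from Y*(Ω₁)=0.00250 - 0.02545j, Y(Ω₂)=0.30876 + 0.28239j
  term(m=+3) = -0.00026 + 0.00051j   from Y*(Ω₁)=0.00109 + 0.00147j, Y(Ω₂)=0.13858 + 0.28000j
  term(m=+4) = 0.00000 - 0.00001j   from Y*(Ω₁)=-0.00007 - 0.00001j, Y(Ω₂)=0.00982 + 0.10984j
Total Σ_m = -0.30329 - 0.00000j. Multiply by 1.396263: -0.42347 - 0.00000j. P_4(cos γ) = -0.423472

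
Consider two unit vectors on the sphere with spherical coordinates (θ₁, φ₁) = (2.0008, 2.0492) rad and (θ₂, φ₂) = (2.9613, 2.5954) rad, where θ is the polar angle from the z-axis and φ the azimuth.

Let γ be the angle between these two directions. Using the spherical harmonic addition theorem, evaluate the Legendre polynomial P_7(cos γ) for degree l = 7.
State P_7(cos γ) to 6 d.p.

0.300092

Addition theorem: P_7(cos γ) = (4π/15) Σ_m Y*_{lm}(Ω₁) Y_{lm}(Ω₂), m = −7…7:
  m=-7: -0.052745+0.250864i × +0.000002+0.000002i = -0.000001+0.000000i  (running Σ = -0.000001+0.000000i)
  m=-6: -0.423825+0.117831i × +0.000061+0.000008i = -0.000027+0.000004i  (running Σ = -0.000027+0.000004i)
  m=-5: -0.195328-0.209849i × +0.000722-0.000315i = -0.000207-0.000090i  (running Σ = -0.000234-0.000086i)
  m=-4: -0.052004+0.145704i × +0.004121-0.005846i = +0.000638+0.000904i  (running Σ = +0.000403+0.000818i)
  m=-3: -0.341725+0.046619i × +0.003157-0.046507i = +0.001089+0.016040i  (running Σ = +0.001492+0.016858i)
  m=-2: +0.006287+0.008919i × -0.096812-0.186681i = +0.001056-0.002037i  (running Σ = +0.002549+0.014821i)
  m=-1: -0.154035+0.297030i × -0.498309-0.302912i = +0.166731-0.101354i  (running Σ = +0.169279-0.086533i)
  m=0: -0.030297-0.000000i × -0.648562+0.000000i = +0.019650+0.000000i  (running Σ = +0.188929-0.086533i)
  m=1: +0.154035+0.297030i × +0.498309-0.302912i = +0.166731+0.101354i  (running Σ = +0.355660+0.014821i)
  m=2: +0.006287-0.008919i × -0.096812+0.186681i = +0.001056+0.002037i  (running Σ = +0.356716+0.016858i)
  m=3: +0.341725+0.046619i × -0.003157-0.046507i = +0.001089-0.016040i  (running Σ = +0.357805+0.000818i)
  m=4: -0.052004-0.145704i × +0.004121+0.005846i = +0.000638-0.000904i  (running Σ = +0.358443-0.000086i)
  m=5: +0.195328-0.209849i × -0.000722-0.000315i = -0.000207+0.000090i  (running Σ = +0.358236+0.000004i)
  m=6: -0.423825-0.117831i × +0.000061-0.000008i = -0.000027-0.000004i  (running Σ = +0.358209+0.000000i)
  m=7: +0.052745+0.250864i × -0.000002+0.000002i = -0.000001-0.000000i  (running Σ = +0.358209+0.000000i)
Σ over m = +0.358209+0.000000i; ×(4π/15) → +0.300092+0.000000i. Real part: 0.300092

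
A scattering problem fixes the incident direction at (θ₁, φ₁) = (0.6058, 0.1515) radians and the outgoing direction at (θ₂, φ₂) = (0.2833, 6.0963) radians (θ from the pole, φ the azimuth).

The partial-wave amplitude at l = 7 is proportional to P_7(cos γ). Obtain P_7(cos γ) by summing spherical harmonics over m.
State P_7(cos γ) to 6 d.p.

Term-by-term m-sum for l=7 (normalisation 4π/15 = 0.837758):
  term(m=-7) = -0.000000+0.000000i   from Y*(Ω₁)=+0.004741+0.008469i, Y(Ω₂)=+0.000017+0.000064i
  term(m=-6) = -0.000020+0.000040i   from Y*(Ω₁)=+0.032219+0.041360i, Y(Ω₂)=+0.000372+0.000772i
  term(m=-5) = -0.000142+0.001168i   from Y*(Ω₁)=+0.124241+0.117496i, Y(Ω₂)=+0.004087+0.005532i
  term(m=-4) = +0.003056+0.013846i   from Y*(Ω₁)=+0.301558+0.208974i, Y(Ω₂)=+0.028342+0.026274i
  term(m=-3) = +0.039295+0.063288i   from Y*(Ω₁)=+0.434972+0.212535i, Y(Ω₂)=+0.130320+0.081823i
  term(m=-2) = +0.079981+0.064251i   from Y*(Ω₁)=+0.237529+0.074258i, Y(Ω₂)=+0.383776+0.150520i
  term(m=-1) = -0.158758-0.055870i   from Y*(Ω₁)=-0.267182-0.040791i, Y(Ω₂)=+0.611856+0.115697i
  term(m=+0) = -0.058169-0.000000i   from Y*(Ω₁)=-0.348664-0.000000i, Y(Ω₂)=+0.166835+0.000000i
  term(m=+1) = -0.158758+0.055870i   from Y*(Ω₁)=+0.267182-0.040791i, Y(Ω₂)=-0.611856+0.115697i
  term(m=+2) = +0.079981-0.064251i   from Y*(Ω₁)=+0.237529-0.074258i, Y(Ω₂)=+0.383776-0.150520i
  term(m=+3) = +0.039295-0.063288i   from Y*(Ω₁)=-0.434972+0.212535i, Y(Ω₂)=-0.130320+0.081823i
  term(m=+4) = +0.003056-0.013846i   from Y*(Ω₁)=+0.301558-0.208974i, Y(Ω₂)=+0.028342-0.026274i
  term(m=+5) = -0.000142-0.001168i   from Y*(Ω₁)=-0.124241+0.117496i, Y(Ω₂)=-0.004087+0.005532i
  term(m=+6) = -0.000020-0.000040i   from Y*(Ω₁)=+0.032219-0.041360i, Y(Ω₂)=+0.000372-0.000772i
  term(m=+7) = -0.000000-0.000000i   from Y*(Ω₁)=-0.004741+0.008469i, Y(Ω₂)=-0.000017+0.000064i
Σ over m = -0.131345+0.000000i; ×(4π/15) → -0.110035+0.000000i. Real part: -0.110035

-0.110035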